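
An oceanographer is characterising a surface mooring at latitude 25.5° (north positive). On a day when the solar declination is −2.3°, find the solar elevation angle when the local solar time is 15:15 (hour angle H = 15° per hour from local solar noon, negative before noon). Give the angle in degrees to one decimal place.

35.3°

Hour angle H = 15° × (15.25 − 12) = 48.75°.
With φ = 25.5°, δ = -2.3°, H = 48.75°: sin φ sin δ = -0.0173, cos φ cos δ cos H = 0.5946, so cos θ_z = 0.5773.
θ_z = arccos(0.5773) = 54.74°, so the elevation is 90° − 54.74° = 35.26°.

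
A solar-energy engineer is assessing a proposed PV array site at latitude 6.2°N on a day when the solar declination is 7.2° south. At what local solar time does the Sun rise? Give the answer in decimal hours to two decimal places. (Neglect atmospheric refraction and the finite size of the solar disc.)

cos H_s = −tan(6.2°) · tan(-7.2°) = 0.0137, so H_s = arccos(0.0137) = 89.22°.
Sunrise is at 12 − H_s/15 = 12 − 5.948 = 6.052 h local solar time.

6.05 h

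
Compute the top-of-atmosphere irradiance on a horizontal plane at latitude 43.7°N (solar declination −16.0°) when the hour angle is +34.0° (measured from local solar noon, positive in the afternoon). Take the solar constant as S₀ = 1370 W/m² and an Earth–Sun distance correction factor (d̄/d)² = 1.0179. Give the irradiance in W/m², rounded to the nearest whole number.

cos θ_z = sin φ sin δ + cos φ cos δ cos H = (0.6909)(-0.2756) + (0.7230)(0.9613)(0.8290) = 0.3858.
Top-of-atmosphere irradiance = S₀ (d̄/d)² cos θ_z = 1370 × 1.0179 × 0.3858 = 538.01 W/m².

538 W/m²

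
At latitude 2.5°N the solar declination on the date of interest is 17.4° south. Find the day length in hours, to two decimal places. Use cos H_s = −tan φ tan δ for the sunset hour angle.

11.90 hours

cos H_s = −tan(2.5°) · tan(-17.4°) = 0.0137, so H_s = arccos(0.0137) = 89.22°.
Day length = 2 H_s / 15° h⁻¹ = 178.44° / 15 = 11.896 h.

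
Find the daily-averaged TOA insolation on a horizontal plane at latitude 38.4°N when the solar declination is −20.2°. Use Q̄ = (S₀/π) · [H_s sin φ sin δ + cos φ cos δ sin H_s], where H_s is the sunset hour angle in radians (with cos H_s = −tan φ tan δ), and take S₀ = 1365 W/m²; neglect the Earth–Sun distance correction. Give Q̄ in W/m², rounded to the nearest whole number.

187 W/m²

The sunset hour angle satisfies cos H_s = −tan φ tan δ = 0.2916, giving H_s = 73.05°. In radians, H_s = 1.2750.
H_s sin φ sin δ = 1.2750 × 0.6211 × -0.3453 = -0.2734.
cos φ cos δ sin H_s = 0.7837 × 0.9385 × 0.9566 = 0.7036.
Q̄ = (1365/π) × (-0.2734 + 0.7036) = 434.49 × 0.4302 = 186.92 W/m².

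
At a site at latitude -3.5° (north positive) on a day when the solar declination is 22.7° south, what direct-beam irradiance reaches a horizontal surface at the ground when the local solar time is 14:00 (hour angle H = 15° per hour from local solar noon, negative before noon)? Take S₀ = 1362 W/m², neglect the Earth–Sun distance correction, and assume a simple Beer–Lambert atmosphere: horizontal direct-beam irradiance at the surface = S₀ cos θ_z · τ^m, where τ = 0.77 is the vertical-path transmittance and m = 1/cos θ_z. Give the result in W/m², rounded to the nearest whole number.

Hour angle H = 15° × (14 − 12) = 30.00°.
cos θ_z = sin φ sin δ + cos φ cos δ cos H = (-0.0610)(-0.3859) + (0.9981)(0.9225)(0.8660) = 0.8209.
Air mass m = 1/cos θ_z = 1/0.8209 = 1.218; τ^m = 0.77^1.218 = 0.7274.
Surface direct beam = 1362 × 0.8209 × 0.7274 = 813.28 W/m².

813 W/m²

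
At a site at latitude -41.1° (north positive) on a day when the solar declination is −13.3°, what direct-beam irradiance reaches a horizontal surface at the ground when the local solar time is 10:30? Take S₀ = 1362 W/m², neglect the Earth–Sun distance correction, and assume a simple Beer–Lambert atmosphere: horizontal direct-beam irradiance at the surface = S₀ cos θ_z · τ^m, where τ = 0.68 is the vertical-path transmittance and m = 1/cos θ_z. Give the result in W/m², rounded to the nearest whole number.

709 W/m²

Hour angle H = 15° × (10.5 − 12) = -22.50°.
With φ = -41.1°, δ = -13.3°, H = -22.50°: sin φ sin δ = 0.1512, cos φ cos δ cos H = 0.6775, so cos θ_z = 0.8287.
Air mass m = 1/cos θ_z = 1/0.8287 = 1.207; τ^m = 0.68^1.207 = 0.6278.
Surface direct beam = 1362 × 0.8287 × 0.6278 = 708.59 W/m².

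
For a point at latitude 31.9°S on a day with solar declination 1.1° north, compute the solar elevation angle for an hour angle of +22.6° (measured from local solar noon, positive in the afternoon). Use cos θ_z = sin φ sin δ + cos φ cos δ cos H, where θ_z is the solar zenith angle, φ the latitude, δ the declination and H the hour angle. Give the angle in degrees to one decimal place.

50.7°

With φ = -31.9°, δ = 1.1°, H = 22.60°: sin φ sin δ = -0.0101, cos φ cos δ cos H = 0.7836, so cos θ_z = 0.7735.
θ_z = arccos(0.7735) = 39.33°, so the elevation is 90° − 39.33° = 50.67°.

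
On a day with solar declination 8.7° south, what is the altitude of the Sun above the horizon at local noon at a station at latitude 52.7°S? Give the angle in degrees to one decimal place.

At local solar noon the hour angle is zero, so the elevation is 90° − |φ − δ| = 90° − |-52.7° − (-8.7°)| = 90° − 44.0° = 46.0°.

46.0°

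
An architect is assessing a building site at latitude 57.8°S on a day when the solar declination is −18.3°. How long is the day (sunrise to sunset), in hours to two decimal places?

16.22 hours

cos H_s = −tan(-57.8°) · tan(-18.3°) = -0.5252, so H_s = arccos(-0.5252) = 121.68°.
Day length = 2 H_s / 15° h⁻¹ = 243.36° / 15 = 16.224 h.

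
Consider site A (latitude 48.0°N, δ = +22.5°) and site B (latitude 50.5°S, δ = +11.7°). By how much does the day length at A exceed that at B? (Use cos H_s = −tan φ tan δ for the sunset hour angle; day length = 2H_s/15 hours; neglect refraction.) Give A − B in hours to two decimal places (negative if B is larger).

+5.59 h

A: H_s = arccos(−tan 48.0° · tan 22.5°) = 117.39°, so 2H_s/15 = 15.6520 h.
B: H_s = arccos(−tan -50.5° · tan 11.7°) = 75.45°, so 2H_s/15 = 10.0600 h.
A − B = 15.6520 − 10.0600 = 5.5920 h.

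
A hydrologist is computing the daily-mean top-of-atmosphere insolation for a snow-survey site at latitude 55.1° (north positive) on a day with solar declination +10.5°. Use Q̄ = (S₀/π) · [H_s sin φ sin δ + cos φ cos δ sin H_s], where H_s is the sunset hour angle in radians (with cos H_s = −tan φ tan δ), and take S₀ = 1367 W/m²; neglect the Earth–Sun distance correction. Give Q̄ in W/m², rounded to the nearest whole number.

356 W/m²

cos H_s = −tan(55.1°) · tan(10.5°) = -0.2657, so H_s = arccos(-0.2657) = 105.41°. In radians, H_s = 1.8398.
H_s sin φ sin δ = 1.8398 × 0.8202 × 0.1822 = 0.2749.
cos φ cos δ sin H_s = 0.5721 × 0.9833 × 0.9640 = 0.5423.
Q̄ = (1367/π) × (0.2749 + 0.5423) = 435.13 × 0.8172 = 355.59 W/m².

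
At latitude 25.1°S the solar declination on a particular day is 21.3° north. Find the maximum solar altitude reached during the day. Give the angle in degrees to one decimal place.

At local solar noon the hour angle is zero, so the elevation is 90° − |φ − δ| = 90° − |-25.1° − (21.3°)| = 90° − 46.4° = 43.6°.

43.6°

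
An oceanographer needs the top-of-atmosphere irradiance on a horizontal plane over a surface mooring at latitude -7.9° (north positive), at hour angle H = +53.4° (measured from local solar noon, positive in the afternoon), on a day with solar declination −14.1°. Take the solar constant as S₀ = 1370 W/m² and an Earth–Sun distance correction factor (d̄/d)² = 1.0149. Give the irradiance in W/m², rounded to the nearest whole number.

843 W/m²

With φ = -7.9°, δ = -14.1°, H = 53.40°: sin φ sin δ = 0.0335, cos φ cos δ cos H = 0.5728, so cos θ_z = 0.6063.
Top-of-atmosphere irradiance = S₀ (d̄/d)² cos θ_z = 1370 × 1.0149 × 0.6063 = 843.01 W/m².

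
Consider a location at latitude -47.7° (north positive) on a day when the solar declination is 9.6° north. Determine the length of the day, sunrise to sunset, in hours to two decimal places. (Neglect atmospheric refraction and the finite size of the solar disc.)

cos H_s = −tan(-47.7°) · tan(9.6°) = 0.1859, so H_s = arccos(0.1859) = 79.29°.
Day length = 2 H_s / 15° h⁻¹ = 158.58° / 15 = 10.572 h.

10.57 hours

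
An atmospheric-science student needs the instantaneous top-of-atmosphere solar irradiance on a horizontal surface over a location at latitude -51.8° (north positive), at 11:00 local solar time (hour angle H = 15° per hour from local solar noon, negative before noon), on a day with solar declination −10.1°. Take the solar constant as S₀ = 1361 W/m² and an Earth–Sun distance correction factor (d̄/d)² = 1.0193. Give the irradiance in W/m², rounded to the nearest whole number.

Hour angle H = 15° × (11 − 12) = -15.00°.
cos θ_z = sin φ sin δ + cos φ cos δ cos H = (-0.7859)(-0.1754) + (0.6184)(0.9845)(0.9659) = 0.7259.
Top-of-atmosphere irradiance = S₀ (d̄/d)² cos θ_z = 1361 × 1.0193 × 0.7259 = 1007.02 W/m².

1007 W/m²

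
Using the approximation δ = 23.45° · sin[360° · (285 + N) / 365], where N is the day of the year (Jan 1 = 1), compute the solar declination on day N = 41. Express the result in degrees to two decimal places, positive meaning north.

-14.59°

360 × (285 + 41) / 365 = 321.534°; sin(321.534°) = -0.6221.
δ = 23.45 × -0.6221 = -14.588° ≈ -14.59°.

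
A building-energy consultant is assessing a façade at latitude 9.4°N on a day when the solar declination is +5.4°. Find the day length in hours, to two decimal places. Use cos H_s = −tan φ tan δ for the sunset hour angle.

12.12 hours

cos H_s = −tan(9.4°) · tan(5.4°) = -0.0156, so H_s = arccos(-0.0156) = 90.89°.
Day length = 2 H_s / 15° h⁻¹ = 181.78° / 15 = 12.119 h.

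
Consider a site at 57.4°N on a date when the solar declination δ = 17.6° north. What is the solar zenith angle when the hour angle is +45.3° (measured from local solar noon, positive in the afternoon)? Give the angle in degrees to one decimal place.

52.0°

With φ = 57.4°, δ = 17.6°, H = 45.30°: sin φ sin δ = 0.2547, cos φ cos δ cos H = 0.3612, so cos θ_z = 0.6159.
θ_z = arccos(0.6159) = 51.98°.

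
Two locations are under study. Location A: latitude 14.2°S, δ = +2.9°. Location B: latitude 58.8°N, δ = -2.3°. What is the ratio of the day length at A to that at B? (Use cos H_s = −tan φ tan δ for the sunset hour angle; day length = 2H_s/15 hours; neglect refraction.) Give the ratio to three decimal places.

A: H_s = arccos(−tan -14.2° · tan 2.9°) = 89.27°, so 2H_s/15 = 11.9027 h.
B: H_s = arccos(−tan 58.8° · tan -2.3°) = 86.20°, so 2H_s/15 = 11.4933 h.
Ratio A/B = 11.9027 / 11.4933 = 1.0356.

1.036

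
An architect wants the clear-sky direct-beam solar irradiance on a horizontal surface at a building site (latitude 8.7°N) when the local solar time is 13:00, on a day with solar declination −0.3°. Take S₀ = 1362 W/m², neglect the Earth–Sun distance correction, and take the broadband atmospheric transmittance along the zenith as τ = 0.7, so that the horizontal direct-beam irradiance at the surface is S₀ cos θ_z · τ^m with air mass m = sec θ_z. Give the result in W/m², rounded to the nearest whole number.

Hour angle H = 15° × (13 − 12) = 15.00°.
cos θ_z = sin φ sin δ + cos φ cos δ cos H = (0.1513)(-0.0052) + (0.9885)(1.0000)(0.9659) = 0.9540.
Air mass m = 1/cos θ_z = 1/0.9540 = 1.048; τ^m = 0.7^1.048 = 0.6881.
Surface direct beam = 1362 × 0.9540 × 0.6881 = 894.08 W/m².

894 W/m²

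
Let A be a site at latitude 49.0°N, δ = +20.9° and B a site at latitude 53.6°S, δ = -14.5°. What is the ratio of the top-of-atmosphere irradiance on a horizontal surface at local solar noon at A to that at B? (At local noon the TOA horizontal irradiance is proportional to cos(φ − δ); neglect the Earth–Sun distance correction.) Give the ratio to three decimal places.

A: cos θ_z = cos(49.0° − (20.9°)) = 0.8821.
B: cos θ_z = cos(-53.6° − (-14.5°)) = 0.7760.
Ratio A/B = 0.8821 / 0.7760 = 1.1367.

1.137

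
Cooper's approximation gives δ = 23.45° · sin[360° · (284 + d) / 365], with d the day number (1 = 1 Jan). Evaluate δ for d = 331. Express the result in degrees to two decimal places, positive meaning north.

360 × (284 + 331) / 365 = 606.575°; sin(606.575°) = -0.9176.
δ = 23.45 × -0.9176 = -21.518° ≈ -21.52°.

-21.52°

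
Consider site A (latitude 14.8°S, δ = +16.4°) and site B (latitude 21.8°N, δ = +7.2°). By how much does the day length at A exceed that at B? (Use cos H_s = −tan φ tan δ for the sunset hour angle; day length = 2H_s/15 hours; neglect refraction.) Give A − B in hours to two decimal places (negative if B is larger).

A: H_s = arccos(−tan -14.8° · tan 16.4°) = 85.54°, so 2H_s/15 = 11.4053 h.
B: H_s = arccos(−tan 21.8° · tan 7.2°) = 92.90°, so 2H_s/15 = 12.3867 h.
A − B = 11.4053 − 12.3867 = -0.9814 h.

-0.98 h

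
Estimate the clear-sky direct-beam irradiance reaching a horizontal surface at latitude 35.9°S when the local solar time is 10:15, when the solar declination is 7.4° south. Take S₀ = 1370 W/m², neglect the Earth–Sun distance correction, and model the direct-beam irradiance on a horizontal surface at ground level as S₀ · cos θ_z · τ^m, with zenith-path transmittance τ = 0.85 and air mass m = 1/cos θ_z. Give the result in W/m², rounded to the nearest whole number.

889 W/m²

Hour angle H = 15° × (10.25 − 12) = -26.25°.
cos θ_z = sin(-35.9°) sin(-7.4°) + cos(-35.9°) cos(-7.4°) cos(-26.25°) = 0.0755 + 0.7205 = 0.7960.
Air mass m = 1/cos θ_z = 1/0.7960 = 1.256; τ^m = 0.85^1.256 = 0.8154.
Surface direct beam = 1370 × 0.7960 × 0.8154 = 889.21 W/m².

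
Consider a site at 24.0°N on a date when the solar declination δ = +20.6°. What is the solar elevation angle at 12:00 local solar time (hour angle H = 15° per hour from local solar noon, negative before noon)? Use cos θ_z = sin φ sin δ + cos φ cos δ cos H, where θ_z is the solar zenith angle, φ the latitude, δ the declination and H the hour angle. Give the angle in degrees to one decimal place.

86.6°

Hour angle H = 15° × (12 − 12) = 0.00°.
cos θ_z = sin φ sin δ + cos φ cos δ cos H = (0.4067)(0.3518) + (0.9135)(0.9361)(1.0000) = 0.9982.
θ_z = arccos(0.9982) = 3.44°, so the elevation is 90° − 3.44° = 86.56°.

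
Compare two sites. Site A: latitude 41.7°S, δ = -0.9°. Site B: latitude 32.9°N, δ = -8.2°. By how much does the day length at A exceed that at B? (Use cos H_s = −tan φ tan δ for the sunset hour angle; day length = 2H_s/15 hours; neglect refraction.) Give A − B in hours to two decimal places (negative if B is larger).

A: H_s = arccos(−tan -41.7° · tan -0.9°) = 90.80°, so 2H_s/15 = 12.1067 h.
B: H_s = arccos(−tan 32.9° · tan -8.2°) = 84.65°, so 2H_s/15 = 11.2867 h.
A − B = 12.1067 − 11.2867 = 0.8200 h.

+0.82 h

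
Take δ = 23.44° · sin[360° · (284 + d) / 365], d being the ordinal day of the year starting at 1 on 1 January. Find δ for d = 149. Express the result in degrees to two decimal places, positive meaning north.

360 × (284 + 149) / 365 = 427.068°; sin(427.068°) = 0.9210.
δ = 23.44 × 0.9210 = 21.588° ≈ +21.59°.

+21.59°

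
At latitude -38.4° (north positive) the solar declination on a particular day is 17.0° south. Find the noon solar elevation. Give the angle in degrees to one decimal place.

At local solar noon the hour angle is zero, so the elevation is 90° − |φ − δ| = 90° − |-38.4° − (-17.0°)| = 90° − 21.4° = 68.6°.

68.6°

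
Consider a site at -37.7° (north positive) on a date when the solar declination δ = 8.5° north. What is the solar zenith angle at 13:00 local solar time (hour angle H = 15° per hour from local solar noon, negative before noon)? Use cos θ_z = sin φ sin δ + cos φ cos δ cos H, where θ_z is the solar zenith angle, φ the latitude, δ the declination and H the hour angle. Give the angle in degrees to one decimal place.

48.3°

Hour angle H = 15° × (13 − 12) = 15.00°.
cos θ_z = sin φ sin δ + cos φ cos δ cos H = (-0.6115)(0.1478) + (0.7912)(0.9890)(0.9659) = 0.6654.
θ_z = arccos(0.6654) = 48.29°.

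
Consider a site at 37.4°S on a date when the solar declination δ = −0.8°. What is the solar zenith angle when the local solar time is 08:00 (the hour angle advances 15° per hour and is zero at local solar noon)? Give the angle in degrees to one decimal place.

66.1°

Hour angle H = 15° × (8 − 12) = -60.00°.
cos θ_z = sin(-37.4°) sin(-0.8°) + cos(-37.4°) cos(-0.8°) cos(-60.00°) = 0.0085 + 0.3972 = 0.4057.
θ_z = arccos(0.4057) = 66.06°.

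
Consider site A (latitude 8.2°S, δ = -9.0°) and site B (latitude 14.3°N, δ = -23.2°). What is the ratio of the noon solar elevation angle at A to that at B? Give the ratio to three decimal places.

A: 90° − |-8.2 − (-9.0)| = 89.20°.
B: 90° − |14.3 − (-23.2)| = 52.50°.
Ratio A/B = 89.2000 / 52.5000 = 1.6990.

1.699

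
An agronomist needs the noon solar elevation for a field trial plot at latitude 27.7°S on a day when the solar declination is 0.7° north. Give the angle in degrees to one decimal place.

61.6°

At local solar noon the hour angle is zero, so the elevation is 90° − |φ − δ| = 90° − |-27.7° − (0.7°)| = 90° − 28.4° = 61.6°.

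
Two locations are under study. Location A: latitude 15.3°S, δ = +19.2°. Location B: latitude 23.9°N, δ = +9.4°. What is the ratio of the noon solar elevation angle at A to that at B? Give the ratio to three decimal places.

A: 90° − |-15.3 − (19.2)| = 55.50°.
B: 90° − |23.9 − (9.4)| = 75.50°.
Ratio A/B = 55.5000 / 75.5000 = 0.7351.

0.735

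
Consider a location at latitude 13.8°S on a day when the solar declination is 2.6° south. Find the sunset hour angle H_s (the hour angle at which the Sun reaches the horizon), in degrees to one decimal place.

The sunset hour angle satisfies cos H_s = −tan φ tan δ = -0.0112, giving H_s = 90.64°.

90.6°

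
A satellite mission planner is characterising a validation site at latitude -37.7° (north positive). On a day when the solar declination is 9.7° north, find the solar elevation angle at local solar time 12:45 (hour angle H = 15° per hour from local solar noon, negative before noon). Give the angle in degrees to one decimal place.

41.4°

Hour angle H = 15° × (12.75 − 12) = 11.25°.
With φ = -37.7°, δ = 9.7°, H = 11.25°: sin φ sin δ = -0.1030, cos φ cos δ cos H = 0.7649, so cos θ_z = 0.6619.
θ_z = arccos(0.6619) = 48.56°, so the elevation is 90° − 48.56° = 41.44°.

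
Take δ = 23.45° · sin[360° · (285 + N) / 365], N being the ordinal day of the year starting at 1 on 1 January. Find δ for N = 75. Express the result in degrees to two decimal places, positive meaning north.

-2.02°

360 × (285 + 75) / 365 = 355.068°; sin(355.068°) = -0.0860.
δ = 23.45 × -0.0860 = -2.017° ≈ -2.02°.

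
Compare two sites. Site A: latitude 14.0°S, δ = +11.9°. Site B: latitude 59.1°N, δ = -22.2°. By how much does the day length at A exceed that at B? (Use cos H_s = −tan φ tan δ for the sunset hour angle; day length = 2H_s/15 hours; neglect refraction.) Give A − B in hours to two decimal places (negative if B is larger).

A: H_s = arccos(−tan -14.0° · tan 11.9°) = 86.99°, so 2H_s/15 = 11.5987 h.
B: H_s = arccos(−tan 59.1° · tan -22.2°) = 47.01°, so 2H_s/15 = 6.2680 h.
A − B = 11.5987 − 6.2680 = 5.3307 h.

+5.33 h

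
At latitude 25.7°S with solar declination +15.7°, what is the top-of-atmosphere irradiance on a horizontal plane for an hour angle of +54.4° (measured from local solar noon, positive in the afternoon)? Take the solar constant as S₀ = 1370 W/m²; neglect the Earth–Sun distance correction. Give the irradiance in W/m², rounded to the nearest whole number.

531 W/m²

cos θ_z = sin(-25.7°) sin(15.7°) + cos(-25.7°) cos(15.7°) cos(54.40°) = -0.1173 + 0.5050 = 0.3877.
Top-of-atmosphere irradiance = S₀ cos θ_z = 1370 × 0.3877 = 531.15 W/m².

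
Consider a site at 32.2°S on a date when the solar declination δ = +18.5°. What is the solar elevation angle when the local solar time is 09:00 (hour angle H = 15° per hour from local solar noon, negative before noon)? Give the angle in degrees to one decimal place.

23.5°

Hour angle H = 15° × (9 − 12) = -45.00°.
cos θ_z = sin φ sin δ + cos φ cos δ cos H = (-0.5329)(0.3173) + (0.8462)(0.9483)(0.7071) = 0.3983.
θ_z = arccos(0.3983) = 66.53°, so the elevation is 90° − 66.53° = 23.47°.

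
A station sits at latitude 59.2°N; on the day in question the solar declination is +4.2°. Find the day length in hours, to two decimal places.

−tan φ tan δ = −(1.6775)(0.0734) = -0.1231; H_s = arccos(-0.1231) = 97.07°.
Day length = 2 H_s / 15° h⁻¹ = 194.14° / 15 = 12.943 h.

12.94 hours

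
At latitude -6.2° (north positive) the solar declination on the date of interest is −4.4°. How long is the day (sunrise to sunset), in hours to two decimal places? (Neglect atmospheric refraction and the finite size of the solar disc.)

The sunset hour angle satisfies cos H_s = −tan φ tan δ = -0.0084, giving H_s = 90.48°.
Day length = 2 H_s / 15° h⁻¹ = 180.96° / 15 = 12.064 h.

12.06 hours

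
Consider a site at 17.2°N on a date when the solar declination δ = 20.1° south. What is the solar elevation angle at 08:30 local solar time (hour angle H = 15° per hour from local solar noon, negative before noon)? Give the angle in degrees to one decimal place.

Hour angle H = 15° × (8.5 − 12) = -52.50°.
cos θ_z = sin φ sin δ + cos φ cos δ cos H = (0.2957)(-0.3437) + (0.9553)(0.9391)(0.6088) = 0.4445.
θ_z = arccos(0.4445) = 63.61°, so the elevation is 90° − 63.61° = 26.39°.

26.4°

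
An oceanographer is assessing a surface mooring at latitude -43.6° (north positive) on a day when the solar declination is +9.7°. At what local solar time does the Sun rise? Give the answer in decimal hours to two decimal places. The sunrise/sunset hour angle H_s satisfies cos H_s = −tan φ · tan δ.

6.62 h

−tan φ tan δ = −(-0.9523)(0.1709) = 0.1627; H_s = arccos(0.1627) = 80.64°.
Sunrise is at 12 − H_s/15 = 12 − 5.376 = 6.624 h local solar time.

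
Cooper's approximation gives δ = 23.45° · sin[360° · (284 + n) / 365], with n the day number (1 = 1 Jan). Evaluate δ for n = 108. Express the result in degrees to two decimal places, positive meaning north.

360 × (284 + 108) / 365 = 386.630°; sin(386.630°) = 0.4482.
δ = 23.45 × 0.4482 = 10.510° ≈ +10.51°.

+10.51°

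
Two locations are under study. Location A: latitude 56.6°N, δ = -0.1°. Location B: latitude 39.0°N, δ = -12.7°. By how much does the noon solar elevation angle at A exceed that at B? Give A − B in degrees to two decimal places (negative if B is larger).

-5.00°

A: 90° − |56.6 − (-0.1)| = 33.30°.
B: 90° − |39.0 − (-12.7)| = 38.30°.
A − B = 33.30 − 38.30 = -5.00°.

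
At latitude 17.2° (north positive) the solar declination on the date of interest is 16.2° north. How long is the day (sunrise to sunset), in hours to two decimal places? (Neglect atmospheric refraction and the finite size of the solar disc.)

12.69 hours

cos H_s = −tan(17.2°) · tan(16.2°) = -0.0899, so H_s = arccos(-0.0899) = 95.16°.
Day length = 2 H_s / 15° h⁻¹ = 190.32° / 15 = 12.688 h.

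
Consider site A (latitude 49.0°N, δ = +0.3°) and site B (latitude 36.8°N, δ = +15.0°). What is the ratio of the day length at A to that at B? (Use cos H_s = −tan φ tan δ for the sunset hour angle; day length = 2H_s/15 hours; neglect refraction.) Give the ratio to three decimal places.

0.890

A: H_s = arccos(−tan 49.0° · tan 0.3°) = 90.35°, so 2H_s/15 = 12.0467 h.
B: H_s = arccos(−tan 36.8° · tan 15.0°) = 101.56°, so 2H_s/15 = 13.5413 h.
Ratio A/B = 12.0467 / 13.5413 = 0.8896.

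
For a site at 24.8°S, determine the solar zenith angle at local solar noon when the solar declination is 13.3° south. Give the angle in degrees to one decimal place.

At local solar noon the hour angle is zero, so the zenith angle is |φ − δ| = |-24.8° − (-13.3°)| = 11.5°.

11.5°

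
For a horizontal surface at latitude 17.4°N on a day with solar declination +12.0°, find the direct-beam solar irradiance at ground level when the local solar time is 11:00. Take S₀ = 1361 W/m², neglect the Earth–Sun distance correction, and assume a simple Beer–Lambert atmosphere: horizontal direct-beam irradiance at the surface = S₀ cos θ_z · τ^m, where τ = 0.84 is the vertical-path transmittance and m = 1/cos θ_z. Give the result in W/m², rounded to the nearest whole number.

Hour angle H = 15° × (11 − 12) = -15.00°.
cos θ_z = sin(17.4°) sin(12.0°) + cos(17.4°) cos(12.0°) cos(-15.00°) = 0.0622 + 0.9016 = 0.9638.
Air mass m = 1/cos θ_z = 1/0.9638 = 1.038; τ^m = 0.84^1.038 = 0.8345.
Surface direct beam = 1361 × 0.9638 × 0.8345 = 1094.64 W/m².

1095 W/m²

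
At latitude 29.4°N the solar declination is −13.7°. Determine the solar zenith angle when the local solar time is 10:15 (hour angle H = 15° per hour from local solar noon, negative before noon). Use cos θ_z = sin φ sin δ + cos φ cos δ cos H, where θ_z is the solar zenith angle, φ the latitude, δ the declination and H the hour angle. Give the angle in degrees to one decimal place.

Hour angle H = 15° × (10.25 − 12) = -26.25°.
With φ = 29.4°, δ = -13.7°, H = -26.25°: sin φ sin δ = -0.1163, cos φ cos δ cos H = 0.7591, so cos θ_z = 0.6428.
θ_z = arccos(0.6428) = 50.00°.

50.0°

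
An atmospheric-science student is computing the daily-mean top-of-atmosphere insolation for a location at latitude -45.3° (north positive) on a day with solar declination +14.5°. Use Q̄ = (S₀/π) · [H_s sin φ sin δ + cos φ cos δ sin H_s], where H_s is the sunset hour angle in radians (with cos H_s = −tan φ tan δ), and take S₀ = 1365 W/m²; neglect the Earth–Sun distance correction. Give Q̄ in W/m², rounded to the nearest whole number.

−tan φ tan δ = −(-1.0105)(0.2586) = 0.2613; H_s = arccos(0.2613) = 74.85°. In radians, H_s = 1.3064.
H_s sin φ sin δ = 1.3064 × -0.7108 × 0.2504 = -0.2325.
cos φ cos δ sin H_s = 0.7034 × 0.9681 × 0.9653 = 0.6573.
Q̄ = (1365/π) × (-0.2325 + 0.6573) = 434.49 × 0.4248 = 184.57 W/m².

185 W/m²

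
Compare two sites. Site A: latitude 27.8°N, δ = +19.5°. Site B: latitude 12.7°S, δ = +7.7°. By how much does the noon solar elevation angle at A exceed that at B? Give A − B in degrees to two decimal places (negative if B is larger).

+12.10°

A: 90° − |27.8 − (19.5)| = 81.70°.
B: 90° − |-12.7 − (7.7)| = 69.60°.
A − B = 81.70 − 69.60 = 12.10°.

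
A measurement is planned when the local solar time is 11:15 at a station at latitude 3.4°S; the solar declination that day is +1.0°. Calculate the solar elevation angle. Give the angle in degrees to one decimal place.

77.9°

Hour angle H = 15° × (11.25 − 12) = -11.25°.
With φ = -3.4°, δ = 1.0°, H = -11.25°: sin φ sin δ = -0.0010, cos φ cos δ cos H = 0.9789, so cos θ_z = 0.9779.
θ_z = arccos(0.9779) = 12.07°, so the elevation is 90° − 12.07° = 77.93°.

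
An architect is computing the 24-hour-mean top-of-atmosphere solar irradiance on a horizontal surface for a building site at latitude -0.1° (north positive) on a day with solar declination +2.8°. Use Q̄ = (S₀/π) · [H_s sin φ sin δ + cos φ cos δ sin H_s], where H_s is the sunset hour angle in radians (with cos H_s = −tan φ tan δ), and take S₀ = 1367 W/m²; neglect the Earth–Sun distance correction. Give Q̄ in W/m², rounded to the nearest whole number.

cos H_s = −tan(-0.1°) · tan(2.8°) = 0.0001, so H_s = arccos(0.0001) = 89.99°. In radians, H_s = 1.5706.
H_s sin φ sin δ = 1.5706 × -0.0017 × 0.0488 = -0.0001.
cos φ cos δ sin H_s = 1.0000 × 0.9988 × 1.0000 = 0.9988.
Q̄ = (1367/π) × (-0.0001 + 0.9988) = 435.13 × 0.9987 = 434.56 W/m².

435 W/m²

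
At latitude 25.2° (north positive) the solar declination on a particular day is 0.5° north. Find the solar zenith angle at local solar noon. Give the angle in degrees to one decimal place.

24.7°

At local solar noon the hour angle is zero, so the zenith angle is |φ − δ| = |25.2° − (0.5°)| = 24.7°.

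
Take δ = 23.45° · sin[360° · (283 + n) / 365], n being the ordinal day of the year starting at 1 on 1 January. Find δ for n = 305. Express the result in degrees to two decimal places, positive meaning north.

-15.06°

360 × (283 + 305) / 365 = 579.945°; sin(579.945°) = -0.6421.
δ = 23.45 × -0.6421 = -15.057° ≈ -15.06°.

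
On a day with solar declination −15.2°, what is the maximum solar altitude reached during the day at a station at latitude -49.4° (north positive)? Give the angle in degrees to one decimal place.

At local solar noon the hour angle is zero, so the elevation is 90° − |φ − δ| = 90° − |-49.4° − (-15.2°)| = 90° − 34.2° = 55.8°.

55.8°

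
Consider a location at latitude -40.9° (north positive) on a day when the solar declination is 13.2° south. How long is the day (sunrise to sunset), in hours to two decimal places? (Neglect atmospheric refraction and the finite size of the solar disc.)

−tan φ tan δ = −(-0.8662)(-0.2345) = -0.2031; H_s = arccos(-0.2031) = 101.72°.
Day length = 2 H_s / 15° h⁻¹ = 203.44° / 15 = 13.563 h.

13.56 hours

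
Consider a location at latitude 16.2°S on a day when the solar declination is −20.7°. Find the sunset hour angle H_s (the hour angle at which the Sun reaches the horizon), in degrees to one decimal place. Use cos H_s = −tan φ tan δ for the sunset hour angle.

The sunset hour angle satisfies cos H_s = −tan φ tan δ = -0.1098, giving H_s = 96.30°.

96.3°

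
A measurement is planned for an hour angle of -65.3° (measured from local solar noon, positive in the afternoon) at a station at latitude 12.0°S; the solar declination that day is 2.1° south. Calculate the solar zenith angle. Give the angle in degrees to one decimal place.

cos θ_z = sin(-12.0°) sin(-2.1°) + cos(-12.0°) cos(-2.1°) cos(-65.30°) = 0.0076 + 0.4085 = 0.4161.
θ_z = arccos(0.4161) = 65.41°.

65.4°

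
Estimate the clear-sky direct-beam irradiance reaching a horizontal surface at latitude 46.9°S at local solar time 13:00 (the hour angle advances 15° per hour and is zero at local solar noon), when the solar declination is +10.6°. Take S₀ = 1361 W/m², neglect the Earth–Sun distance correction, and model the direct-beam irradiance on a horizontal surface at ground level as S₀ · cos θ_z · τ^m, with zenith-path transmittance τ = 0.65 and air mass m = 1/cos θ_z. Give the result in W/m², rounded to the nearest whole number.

Hour angle H = 15° × (13 − 12) = 15.00°.
With φ = -46.9°, δ = 10.6°, H = 15.00°: sin φ sin δ = -0.1343, cos φ cos δ cos H = 0.6487, so cos θ_z = 0.5144.
Air mass m = 1/cos θ_z = 1/0.5144 = 1.944; τ^m = 0.65^1.944 = 0.4328.
Surface direct beam = 1361 × 0.5144 × 0.4328 = 303.00 W/m².

303 W/m²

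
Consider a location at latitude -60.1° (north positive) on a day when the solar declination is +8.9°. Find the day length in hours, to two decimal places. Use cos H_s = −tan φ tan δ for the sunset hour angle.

9.89 hours

The sunset hour angle satisfies cos H_s = −tan φ tan δ = 0.2723, giving H_s = 74.20°.
Day length = 2 H_s / 15° h⁻¹ = 148.40° / 15 = 9.893 h.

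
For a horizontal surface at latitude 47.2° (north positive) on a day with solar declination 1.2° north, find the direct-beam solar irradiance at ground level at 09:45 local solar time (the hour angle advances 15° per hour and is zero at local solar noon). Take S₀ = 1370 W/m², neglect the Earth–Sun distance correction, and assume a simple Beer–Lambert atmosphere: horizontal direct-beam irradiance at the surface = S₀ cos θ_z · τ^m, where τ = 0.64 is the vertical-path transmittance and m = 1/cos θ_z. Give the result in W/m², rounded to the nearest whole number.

368 W/m²

Hour angle H = 15° × (9.75 − 12) = -33.75°.
cos θ_z = sin(47.2°) sin(1.2°) + cos(47.2°) cos(1.2°) cos(-33.75°) = 0.0154 + 0.5648 = 0.5802.
Air mass m = 1/cos θ_z = 1/0.5802 = 1.724; τ^m = 0.64^1.724 = 0.4633.
Surface direct beam = 1370 × 0.5802 × 0.4633 = 368.27 W/m².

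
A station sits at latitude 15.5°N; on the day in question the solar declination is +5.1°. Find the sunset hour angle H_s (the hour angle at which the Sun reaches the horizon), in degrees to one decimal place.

91.4°

The sunset hour angle satisfies cos H_s = −tan φ tan δ = -0.0248, giving H_s = 91.42°.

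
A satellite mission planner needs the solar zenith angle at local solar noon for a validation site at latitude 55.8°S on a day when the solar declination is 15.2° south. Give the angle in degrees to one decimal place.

At local solar noon the hour angle is zero, so the zenith angle is |φ − δ| = |-55.8° − (-15.2°)| = 40.6°.

40.6°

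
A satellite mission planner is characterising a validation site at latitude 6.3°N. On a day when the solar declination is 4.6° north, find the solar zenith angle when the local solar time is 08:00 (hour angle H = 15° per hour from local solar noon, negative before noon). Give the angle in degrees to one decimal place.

Hour angle H = 15° × (8 − 12) = -60.00°.
cos θ_z = sin(6.3°) sin(4.6°) + cos(6.3°) cos(4.6°) cos(-60.00°) = 0.0088 + 0.4954 = 0.5042.
θ_z = arccos(0.5042) = 59.72°.

59.7°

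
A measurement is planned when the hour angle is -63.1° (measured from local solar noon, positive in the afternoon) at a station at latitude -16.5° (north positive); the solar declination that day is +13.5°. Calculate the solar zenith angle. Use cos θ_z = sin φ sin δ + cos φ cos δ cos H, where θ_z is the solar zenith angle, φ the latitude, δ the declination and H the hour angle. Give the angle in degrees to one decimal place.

69.2°

With φ = -16.5°, δ = 13.5°, H = -63.10°: sin φ sin δ = -0.0663, cos φ cos δ cos H = 0.4218, so cos θ_z = 0.3555.
θ_z = arccos(0.3555) = 69.18°.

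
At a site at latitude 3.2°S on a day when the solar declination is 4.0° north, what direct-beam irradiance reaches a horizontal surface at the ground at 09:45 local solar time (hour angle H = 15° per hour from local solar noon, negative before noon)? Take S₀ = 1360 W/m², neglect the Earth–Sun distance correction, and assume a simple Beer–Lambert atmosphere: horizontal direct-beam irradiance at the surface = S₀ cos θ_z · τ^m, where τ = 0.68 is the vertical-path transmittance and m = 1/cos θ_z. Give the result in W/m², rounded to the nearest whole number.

702 W/m²

Hour angle H = 15° × (9.75 − 12) = -33.75°.
cos θ_z = sin(-3.2°) sin(4.0°) + cos(-3.2°) cos(4.0°) cos(-33.75°) = -0.0039 + 0.8282 = 0.8243.
Air mass m = 1/cos θ_z = 1/0.8243 = 1.213; τ^m = 0.68^1.213 = 0.6264.
Surface direct beam = 1360 × 0.8243 × 0.6264 = 702.22 W/m².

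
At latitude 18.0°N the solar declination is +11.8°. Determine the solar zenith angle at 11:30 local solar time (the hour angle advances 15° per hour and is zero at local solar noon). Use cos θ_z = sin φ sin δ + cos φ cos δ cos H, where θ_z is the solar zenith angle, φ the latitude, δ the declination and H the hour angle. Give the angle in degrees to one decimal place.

9.5°

Hour angle H = 15° × (11.5 − 12) = -7.50°.
With φ = 18.0°, δ = 11.8°, H = -7.50°: sin φ sin δ = 0.0632, cos φ cos δ cos H = 0.9230, so cos θ_z = 0.9862.
θ_z = arccos(0.9862) = 9.53°.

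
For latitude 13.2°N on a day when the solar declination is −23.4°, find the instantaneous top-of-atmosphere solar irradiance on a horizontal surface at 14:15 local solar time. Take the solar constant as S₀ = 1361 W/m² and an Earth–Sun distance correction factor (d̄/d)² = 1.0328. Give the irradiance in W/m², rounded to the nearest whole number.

917 W/m²

Hour angle H = 15° × (14.25 − 12) = 33.75°.
cos θ_z = sin φ sin δ + cos φ cos δ cos H = (0.2284)(-0.3971) + (0.9736)(0.9178)(0.8315) = 0.6523.
Top-of-atmosphere irradiance = S₀ (d̄/d)² cos θ_z = 1361 × 1.0328 × 0.6523 = 916.90 W/m².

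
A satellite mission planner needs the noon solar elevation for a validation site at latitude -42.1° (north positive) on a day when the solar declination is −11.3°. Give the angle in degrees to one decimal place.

59.2°

At local solar noon the hour angle is zero, so the elevation is 90° − |φ − δ| = 90° − |-42.1° − (-11.3°)| = 90° − 30.8° = 59.2°.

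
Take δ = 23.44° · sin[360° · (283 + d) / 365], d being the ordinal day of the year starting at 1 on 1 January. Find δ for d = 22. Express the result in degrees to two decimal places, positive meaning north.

-20.13°

360 × (283 + 22) / 365 = 300.822°; sin(300.822°) = -0.8588.
δ = 23.44 × -0.8588 = -20.130° ≈ -20.13°.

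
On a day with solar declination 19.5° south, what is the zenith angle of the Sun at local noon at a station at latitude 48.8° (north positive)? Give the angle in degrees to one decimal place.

At local solar noon the hour angle is zero, so the zenith angle is |φ − δ| = |48.8° − (-19.5°)| = 68.3°.

68.3°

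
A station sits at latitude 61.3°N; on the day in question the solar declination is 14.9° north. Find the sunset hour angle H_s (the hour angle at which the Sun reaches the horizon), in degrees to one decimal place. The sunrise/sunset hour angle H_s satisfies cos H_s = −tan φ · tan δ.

cos H_s = −tan(61.3°) · tan(14.9°) = -0.4860, so H_s = arccos(-0.4860) = 119.08°.

119.1°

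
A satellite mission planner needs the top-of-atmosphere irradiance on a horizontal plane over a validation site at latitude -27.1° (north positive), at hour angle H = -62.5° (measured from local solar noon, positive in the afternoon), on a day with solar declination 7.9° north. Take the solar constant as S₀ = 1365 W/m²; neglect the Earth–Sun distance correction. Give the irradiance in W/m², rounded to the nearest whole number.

cos θ_z = sin(-27.1°) sin(7.9°) + cos(-27.1°) cos(7.9°) cos(-62.50°) = -0.0626 + 0.4072 = 0.3446.
Top-of-atmosphere irradiance = S₀ cos θ_z = 1365 × 0.3446 = 470.38 W/m².

470 W/m²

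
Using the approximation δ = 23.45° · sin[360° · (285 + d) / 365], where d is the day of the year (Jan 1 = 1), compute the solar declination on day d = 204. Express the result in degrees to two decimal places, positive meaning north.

+19.82°

360 × (285 + 204) / 365 = 482.301°; sin(482.301°) = 0.8453.
δ = 23.45 × 0.8453 = 19.822° ≈ +19.82°.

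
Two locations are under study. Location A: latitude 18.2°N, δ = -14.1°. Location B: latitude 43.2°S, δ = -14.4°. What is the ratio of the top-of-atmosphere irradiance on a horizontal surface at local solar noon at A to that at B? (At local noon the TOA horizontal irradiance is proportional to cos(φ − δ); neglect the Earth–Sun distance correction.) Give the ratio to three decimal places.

0.965

A: cos θ_z = cos(18.2° − (-14.1°)) = 0.8453.
B: cos θ_z = cos(-43.2° − (-14.4°)) = 0.8763.
Ratio A/B = 0.8453 / 0.8763 = 0.9646.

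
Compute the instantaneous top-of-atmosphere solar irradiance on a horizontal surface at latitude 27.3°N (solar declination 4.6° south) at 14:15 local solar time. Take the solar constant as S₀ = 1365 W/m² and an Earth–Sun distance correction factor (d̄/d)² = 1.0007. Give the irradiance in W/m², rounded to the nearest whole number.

956 W/m²

Hour angle H = 15° × (14.25 − 12) = 33.75°.
cos θ_z = sin(27.3°) sin(-4.6°) + cos(27.3°) cos(-4.6°) cos(33.75°) = -0.0368 + 0.7365 = 0.6997.
Top-of-atmosphere irradiance = S₀ (d̄/d)² cos θ_z = 1365 × 1.0007 × 0.6997 = 955.76 W/m².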